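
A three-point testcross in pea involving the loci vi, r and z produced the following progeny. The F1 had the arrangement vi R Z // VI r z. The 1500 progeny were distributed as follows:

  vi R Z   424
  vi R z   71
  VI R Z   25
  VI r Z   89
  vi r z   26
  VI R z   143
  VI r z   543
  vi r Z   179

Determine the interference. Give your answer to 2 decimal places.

0.03

The two rarest classes, VI R Z and vi r z, are the double crossovers. Comparing them with the parentals, only the vi allele has switched, so vi is the middle locus and the order is r – vi – z.
r–vi: (322 + 51)/1500 = 0.2487; vi–z: (160 + 51)/1500 = 0.1407.
Expected DCO frequency = 0.2487 × 0.1407 ≈ 0.03499; observed = 51/1500 ≈ 0.03400.
Coefficient of coincidence = 0.03400/0.03499 ≈ 0.97; interference = 1 − 0.97 = 0.03.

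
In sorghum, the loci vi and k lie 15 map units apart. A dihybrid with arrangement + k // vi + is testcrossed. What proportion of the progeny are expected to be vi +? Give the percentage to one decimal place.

A map distance of 15 map units corresponds to a recombination frequency of 0.150.
The F1 is + k / vi +, so vi + is a parental gamete class with expected frequency (1 − r)/2 = 0.850/2 = 0.4250.
That is 0.4250 = 42.5% of the progeny.

42.5%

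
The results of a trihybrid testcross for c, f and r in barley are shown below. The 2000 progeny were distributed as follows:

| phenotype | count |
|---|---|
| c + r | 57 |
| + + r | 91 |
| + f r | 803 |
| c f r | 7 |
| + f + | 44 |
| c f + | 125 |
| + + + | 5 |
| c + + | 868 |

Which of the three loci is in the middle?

c

The two most frequent reciprocal classes, + f r and c + +, are the parental types, so the F1 was + f r / c + +.
The two rarest classes, c f r and + + +, are the double crossovers. Comparing them with the parentals, only the c allele has switched, so c is the middle locus and the order is r – c – f.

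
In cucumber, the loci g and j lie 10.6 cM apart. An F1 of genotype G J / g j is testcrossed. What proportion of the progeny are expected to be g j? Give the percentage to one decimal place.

A map distance of 10.6 cM corresponds to a recombination frequency of 0.106.
The F1 is G J / g j, so g j is a parental gamete class with expected frequency (1 − r)/2 = 0.894/2 = 0.4470.
That is 0.4470 = 44.7% of the progeny.

44.7%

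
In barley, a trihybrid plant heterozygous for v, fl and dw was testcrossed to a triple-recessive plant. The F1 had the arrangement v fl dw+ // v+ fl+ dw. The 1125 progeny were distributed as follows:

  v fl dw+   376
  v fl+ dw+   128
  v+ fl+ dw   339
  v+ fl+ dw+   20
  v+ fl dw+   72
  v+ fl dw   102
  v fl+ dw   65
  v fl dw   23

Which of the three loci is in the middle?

The two rarest classes, v fl dw and v+ fl+ dw+, are the double crossovers. Comparing them with the parentals, only the dw allele has switched, so dw is the middle locus and the order is v – dw – fl.

dw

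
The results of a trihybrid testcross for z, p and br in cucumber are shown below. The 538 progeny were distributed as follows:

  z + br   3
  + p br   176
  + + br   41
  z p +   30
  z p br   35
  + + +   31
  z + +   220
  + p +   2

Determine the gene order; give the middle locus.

The two most frequent reciprocal classes, + p br and z + +, are the parental types, so the F1 was + p br / z + +.
The two rarest classes, + p + and z + br, are the double crossovers. Comparing them with the parentals, only the br allele has switched, so br is the middle locus and the order is z – br – p.

br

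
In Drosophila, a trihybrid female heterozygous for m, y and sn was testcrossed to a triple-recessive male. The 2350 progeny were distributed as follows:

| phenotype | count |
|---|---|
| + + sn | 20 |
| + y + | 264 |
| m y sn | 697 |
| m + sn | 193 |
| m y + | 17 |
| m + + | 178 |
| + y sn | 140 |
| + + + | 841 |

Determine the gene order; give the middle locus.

The two most frequent reciprocal classes, + + + and m y sn, are the parental types, so the F1 was + + + / m y sn.
The two rarest classes, + + sn and m y +, are the double crossovers. Comparing them with the parentals, only the sn allele has switched, so sn is the middle locus and the order is y – sn – m.

sn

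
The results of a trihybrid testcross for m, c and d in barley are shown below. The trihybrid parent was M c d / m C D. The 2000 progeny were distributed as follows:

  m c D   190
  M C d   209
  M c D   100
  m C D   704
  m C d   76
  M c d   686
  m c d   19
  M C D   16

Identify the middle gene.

The two rarest classes, m c d and M C D, are the double crossovers. Comparing them with the parentals, only the m allele has switched, so m is the middle locus and the order is c – m – d.

m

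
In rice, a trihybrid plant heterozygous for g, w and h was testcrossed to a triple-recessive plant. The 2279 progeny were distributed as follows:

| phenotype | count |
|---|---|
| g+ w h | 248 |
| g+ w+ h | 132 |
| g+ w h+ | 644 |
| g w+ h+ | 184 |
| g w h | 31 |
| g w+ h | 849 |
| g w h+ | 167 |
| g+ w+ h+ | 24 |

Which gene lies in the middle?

The two most frequent reciprocal classes, g+ w h+ and g w+ h, are the parental types, so the F1 was g+ w h+ / g w+ h.
The two rarest classes, g+ w+ h+ and g w h, are the double crossovers. Comparing them with the parentals, only the w allele has switched, so w is the middle locus and the order is h – w – g.

w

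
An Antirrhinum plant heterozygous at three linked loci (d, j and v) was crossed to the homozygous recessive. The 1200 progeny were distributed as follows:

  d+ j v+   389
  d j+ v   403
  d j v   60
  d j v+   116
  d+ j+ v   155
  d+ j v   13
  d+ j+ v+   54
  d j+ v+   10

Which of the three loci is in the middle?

v

The two most frequent reciprocal classes, d+ j v+ and d j+ v, are the parental types, so the F1 was d+ j v+ / d j+ v.
The two rarest classes, d+ j v and d j+ v+, are the double crossovers. Comparing them with the parentals, only the v allele has switched, so v is the middle locus and the order is d – v – j.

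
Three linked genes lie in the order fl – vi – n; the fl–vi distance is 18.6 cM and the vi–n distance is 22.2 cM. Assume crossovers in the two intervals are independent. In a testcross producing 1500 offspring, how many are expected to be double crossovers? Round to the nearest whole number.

Map distances give recombination frequencies of 0.186 and 0.222 for the two intervals.
With no interference, expected double-crossover frequency = 0.186 × 0.222 = 0.04129.
Expected number = 0.04129 × 1500 = 61.94 ≈ 62.

62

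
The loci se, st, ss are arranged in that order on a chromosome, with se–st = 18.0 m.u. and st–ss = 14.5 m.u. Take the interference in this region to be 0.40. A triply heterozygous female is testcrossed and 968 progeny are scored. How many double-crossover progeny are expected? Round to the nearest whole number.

Map distances give recombination frequencies of 0.180 and 0.145 for the two intervals.
With interference 0.40 (so coincidence = 0.60), expected double-crossover frequency = 0.180 × 0.145 × 0.60 = 0.01566.
Expected number = 0.01566 × 968 = 15.16 ≈ 15.

15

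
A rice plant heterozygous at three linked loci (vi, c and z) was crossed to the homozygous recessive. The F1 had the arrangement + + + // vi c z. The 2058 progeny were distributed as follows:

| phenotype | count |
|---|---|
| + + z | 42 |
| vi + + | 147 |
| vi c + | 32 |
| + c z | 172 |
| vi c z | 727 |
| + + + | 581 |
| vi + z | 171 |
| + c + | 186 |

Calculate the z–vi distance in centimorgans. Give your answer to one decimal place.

19.1 centimorgans

The two rarest classes, + + z and vi c +, are the double crossovers. Comparing them with the parentals, only the z allele has switched, so z is the middle locus and the order is vi – z – c.
Crossovers in the vi–z interval produce the single-crossover classes vi + + and + c z (147 + 172 = 319) plus the double crossovers (74).
RF(vi–z) = (319 + 74) / 2058 = 393/2058 = 0.1910 → 19.1 centimorgans.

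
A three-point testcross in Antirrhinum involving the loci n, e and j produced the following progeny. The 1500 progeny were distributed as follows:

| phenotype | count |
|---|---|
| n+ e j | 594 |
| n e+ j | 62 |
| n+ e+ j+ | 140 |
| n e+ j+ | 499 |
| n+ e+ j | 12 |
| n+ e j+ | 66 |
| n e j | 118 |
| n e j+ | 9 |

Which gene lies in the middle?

The two most frequent reciprocal classes, n+ e j and n e+ j+, are the parental types, so the F1 was n+ e j / n e+ j+.
The two rarest classes, n+ e+ j and n e j+, are the double crossovers. Comparing them with the parentals, only the e allele has switched, so e is the middle locus and the order is n – e – j.

e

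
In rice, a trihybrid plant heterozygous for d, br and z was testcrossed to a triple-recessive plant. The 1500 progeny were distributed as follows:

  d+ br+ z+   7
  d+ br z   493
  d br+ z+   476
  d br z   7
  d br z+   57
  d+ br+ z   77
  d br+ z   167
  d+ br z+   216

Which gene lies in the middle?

d

The two most frequent reciprocal classes, d br+ z+ and d+ br z, are the parental types, so the F1 was d br+ z+ / d+ br z.
The two rarest classes, d+ br+ z+ and d br z, are the double crossovers. Comparing them with the parentals, only the d allele has switched, so d is the middle locus and the order is z – d – br.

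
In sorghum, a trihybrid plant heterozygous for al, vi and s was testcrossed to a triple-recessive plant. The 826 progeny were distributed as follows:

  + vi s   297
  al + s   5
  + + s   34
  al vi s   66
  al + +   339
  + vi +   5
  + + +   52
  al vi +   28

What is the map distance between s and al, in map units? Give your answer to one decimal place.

15.5 map units

The two most frequent reciprocal classes, + vi s and al + +, are the parental types, so the F1 was + vi s / al + +.
The two rarest classes, + vi + and al + s, are the double crossovers. Comparing them with the parentals, only the s allele has switched, so s is the middle locus and the order is vi – s – al.
Crossovers in the s–al interval produce the single-crossover classes al vi s and + + + (66 + 52 = 118) plus the double crossovers (10).
RF(s–al) = (118 + 10) / 826 = 128/826 = 0.1550 → 15.5 map units.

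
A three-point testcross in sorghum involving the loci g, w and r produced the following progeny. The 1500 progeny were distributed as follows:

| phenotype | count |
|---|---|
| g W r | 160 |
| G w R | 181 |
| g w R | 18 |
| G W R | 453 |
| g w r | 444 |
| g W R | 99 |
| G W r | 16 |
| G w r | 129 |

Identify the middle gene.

r

The two most frequent reciprocal classes, g w r and G W R, are the parental types, so the F1 was g w r / G W R.
The two rarest classes, g w R and G W r, are the double crossovers. Comparing them with the parentals, only the r allele has switched, so r is the middle locus and the order is g – r – w.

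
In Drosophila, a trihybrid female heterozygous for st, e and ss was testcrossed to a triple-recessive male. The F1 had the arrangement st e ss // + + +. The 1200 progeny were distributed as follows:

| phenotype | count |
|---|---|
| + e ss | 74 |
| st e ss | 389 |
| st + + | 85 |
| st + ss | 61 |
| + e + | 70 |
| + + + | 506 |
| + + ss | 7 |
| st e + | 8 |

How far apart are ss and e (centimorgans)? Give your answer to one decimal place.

12.2 centimorgans

The two rarest classes, st e + and + + ss, are the double crossovers. Comparing them with the parentals, only the ss allele has switched, so ss is the middle locus and the order is st – ss – e.
Crossovers in the ss–e interval produce the single-crossover classes st + ss and + e + (61 + 70 = 131) plus the double crossovers (15).
RF(ss–e) = (131 + 15) / 1200 = 146/1200 = 0.1217 → 12.2 centimorgans.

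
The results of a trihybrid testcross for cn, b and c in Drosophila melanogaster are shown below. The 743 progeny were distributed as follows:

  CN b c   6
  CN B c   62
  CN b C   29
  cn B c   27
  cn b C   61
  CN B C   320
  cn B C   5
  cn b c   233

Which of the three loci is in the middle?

cn

The two most frequent reciprocal classes, cn b c and CN B C, are the parental types, so the F1 was cn b c / CN B C.
The two rarest classes, CN b c and cn B C, are the double crossovers. Comparing them with the parentals, only the cn allele has switched, so cn is the middle locus and the order is b – cn – c.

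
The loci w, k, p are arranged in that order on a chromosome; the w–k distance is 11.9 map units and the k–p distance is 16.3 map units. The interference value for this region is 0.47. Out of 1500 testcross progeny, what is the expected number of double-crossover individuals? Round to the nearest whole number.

15

Map distances give recombination frequencies of 0.119 and 0.163 for the two intervals.
With interference 0.47 (so coincidence = 0.53), expected double-crossover frequency = 0.119 × 0.163 × 0.53 = 0.01028.
Expected number = 0.01028 × 1500 = 15.42 ≈ 15.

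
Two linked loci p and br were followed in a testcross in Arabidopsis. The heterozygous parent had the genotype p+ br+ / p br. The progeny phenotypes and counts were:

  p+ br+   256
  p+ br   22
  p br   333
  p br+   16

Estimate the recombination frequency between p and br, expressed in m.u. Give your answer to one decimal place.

6.1 m.u.

The recombinant classes are p+ br and p br+: 22 + 16 = 38.
Recombination frequency = 38/627 = 0.0606 ≈ 6.1%, i.e. 6.1 m.u.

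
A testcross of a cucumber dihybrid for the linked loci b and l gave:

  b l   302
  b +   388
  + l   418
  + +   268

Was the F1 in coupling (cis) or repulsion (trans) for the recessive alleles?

The two most frequent classes are + l (418) and b + (388); these are the parental (non-recombinant) types.
So the F1 carried + l on one chromosome and b + on the other — the recessive alleles are on opposite chromosomes (trans / repulsion).

trans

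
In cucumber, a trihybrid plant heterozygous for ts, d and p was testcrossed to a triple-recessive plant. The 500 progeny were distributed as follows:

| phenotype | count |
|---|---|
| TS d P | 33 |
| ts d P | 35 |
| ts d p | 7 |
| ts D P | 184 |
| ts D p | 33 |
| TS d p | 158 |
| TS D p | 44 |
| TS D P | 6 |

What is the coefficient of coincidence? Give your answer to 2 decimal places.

0.89

The two most frequent reciprocal classes, ts D P and TS d p, are the parental types, so the F1 was ts D P / TS d p.
The two rarest classes, TS D P and ts d p, are the double crossovers. Comparing them with the parentals, only the ts allele has switched, so ts is the middle locus and the order is d – ts – p.
d–ts: (79 + 13)/500 = 0.1840; ts–p: (66 + 13)/500 = 0.1580.
Expected DCO frequency = 0.1840 × 0.1580 ≈ 0.02907; observed = 13/500 ≈ 0.02600.
Coefficient of coincidence = 0.02600/0.02907 ≈ 0.89.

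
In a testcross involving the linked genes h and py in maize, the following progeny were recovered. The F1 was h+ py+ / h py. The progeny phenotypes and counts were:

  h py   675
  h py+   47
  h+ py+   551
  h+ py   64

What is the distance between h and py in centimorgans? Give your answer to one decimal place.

The recombinant classes are h+ py and h py+: 64 + 47 = 111.
Recombination frequency = 111/1337 = 0.0830 ≈ 8.3%, i.e. 8.3 centimorgans.

8.3 centimorgans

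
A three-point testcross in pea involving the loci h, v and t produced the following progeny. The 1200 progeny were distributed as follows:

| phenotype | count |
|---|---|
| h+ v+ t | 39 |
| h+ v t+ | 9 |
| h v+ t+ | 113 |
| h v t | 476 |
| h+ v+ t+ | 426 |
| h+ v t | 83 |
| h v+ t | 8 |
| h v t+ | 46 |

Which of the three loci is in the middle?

The two most frequent reciprocal classes, h v t and h+ v+ t+, are the parental types, so the F1 was h v t / h+ v+ t+.
The two rarest classes, h v+ t and h+ v t+, are the double crossovers. Comparing them with the parentals, only the v allele has switched, so v is the middle locus and the order is h – v – t.

v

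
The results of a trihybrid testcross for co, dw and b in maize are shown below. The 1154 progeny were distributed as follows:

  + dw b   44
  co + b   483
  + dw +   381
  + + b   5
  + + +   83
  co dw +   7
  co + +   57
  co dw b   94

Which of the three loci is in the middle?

The two most frequent reciprocal classes, + dw + and co + b, are the parental types, so the F1 was + dw + / co + b.
The two rarest classes, co dw + and + + b, are the double crossovers. Comparing them with the parentals, only the co allele has switched, so co is the middle locus and the order is b – co – dw.

co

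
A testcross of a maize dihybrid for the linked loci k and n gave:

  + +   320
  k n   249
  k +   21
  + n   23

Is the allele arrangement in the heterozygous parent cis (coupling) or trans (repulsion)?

cis

The two most frequent classes are + + (320) and k n (249); these are the parental (non-recombinant) types.
So the F1 carried + + on one chromosome and k n on the other — the recessive alleles are on the same chromosome (cis / coupling).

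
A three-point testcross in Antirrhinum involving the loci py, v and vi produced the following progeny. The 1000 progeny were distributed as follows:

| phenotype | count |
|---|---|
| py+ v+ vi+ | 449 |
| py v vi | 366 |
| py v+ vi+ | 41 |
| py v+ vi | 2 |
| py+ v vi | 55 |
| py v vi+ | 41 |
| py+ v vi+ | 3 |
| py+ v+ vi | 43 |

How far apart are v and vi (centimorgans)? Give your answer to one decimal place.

8.9 centimorgans

The two most frequent reciprocal classes, py+ v+ vi+ and py v vi, are the parental types, so the F1 was py+ v+ vi+ / py v vi.
The two rarest classes, py+ v vi+ and py v+ vi, are the double crossovers. Comparing them with the parentals, only the v allele has switched, so v is the middle locus and the order is py – v – vi.
Crossovers in the v–vi interval produce the single-crossover classes py+ v+ vi and py v vi+ (43 + 41 = 84) plus the double crossovers (5).
RF(v–vi) = (84 + 5) / 1000 = 89/1000 = 0.0890 → 8.9 centimorgans.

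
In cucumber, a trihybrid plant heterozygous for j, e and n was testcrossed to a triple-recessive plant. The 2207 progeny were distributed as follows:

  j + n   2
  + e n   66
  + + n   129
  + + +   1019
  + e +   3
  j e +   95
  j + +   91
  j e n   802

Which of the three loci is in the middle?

The two most frequent reciprocal classes, + + + and j e n, are the parental types, so the F1 was + + + / j e n.
The two rarest classes, + e + and j + n, are the double crossovers. Comparing them with the parentals, only the e allele has switched, so e is the middle locus and the order is j – e – n.

e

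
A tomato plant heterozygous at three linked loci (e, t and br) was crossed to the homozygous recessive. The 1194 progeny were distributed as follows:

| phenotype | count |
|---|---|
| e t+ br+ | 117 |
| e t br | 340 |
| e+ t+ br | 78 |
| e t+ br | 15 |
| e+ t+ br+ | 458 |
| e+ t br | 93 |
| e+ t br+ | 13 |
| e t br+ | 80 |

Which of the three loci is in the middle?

t

The two most frequent reciprocal classes, e t br and e+ t+ br+, are the parental types, so the F1 was e t br / e+ t+ br+.
The two rarest classes, e t+ br and e+ t br+, are the double crossovers. Comparing them with the parentals, only the t allele has switched, so t is the middle locus and the order is br – t – e.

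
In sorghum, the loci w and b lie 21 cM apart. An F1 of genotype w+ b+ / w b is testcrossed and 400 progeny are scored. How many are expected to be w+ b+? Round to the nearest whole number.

A map distance of 21 cM corresponds to a recombination frequency of 0.210.
The F1 is w+ b+ / w b, so w+ b+ is a parental gamete class with expected frequency (1 − r)/2 = 0.790/2 = 0.3950.
Expected number = 0.3950 × 400 = 158.00 ≈ 158.

158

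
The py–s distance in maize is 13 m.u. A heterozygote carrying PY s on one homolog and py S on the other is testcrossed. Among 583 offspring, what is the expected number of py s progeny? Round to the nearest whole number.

A map distance of 13 m.u. corresponds to a recombination frequency of 0.130.
The F1 is PY s / py S, so py s is a recombinant gamete class with expected frequency r/2 = 0.130/2 = 0.0650.
Expected number = 0.0650 × 583 = 37.90 ≈ 38.

38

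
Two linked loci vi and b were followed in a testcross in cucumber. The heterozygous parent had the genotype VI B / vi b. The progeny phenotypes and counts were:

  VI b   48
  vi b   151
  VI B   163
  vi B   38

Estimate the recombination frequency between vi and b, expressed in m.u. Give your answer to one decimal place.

The recombinant classes are VI b and vi B: 48 + 38 = 86.
Recombination frequency = 86/400 = 0.2150 ≈ 21.5%, i.e. 21.5 m.u.

21.5 m.u.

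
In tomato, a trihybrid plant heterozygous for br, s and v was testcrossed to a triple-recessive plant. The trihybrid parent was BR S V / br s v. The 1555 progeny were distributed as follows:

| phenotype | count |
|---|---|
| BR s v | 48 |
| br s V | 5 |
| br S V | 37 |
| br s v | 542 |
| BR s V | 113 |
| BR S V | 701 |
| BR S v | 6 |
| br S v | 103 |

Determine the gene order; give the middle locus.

v

The two rarest classes, BR S v and br s V, are the double crossovers. Comparing them with the parentals, only the v allele has switched, so v is the middle locus and the order is s – v – br.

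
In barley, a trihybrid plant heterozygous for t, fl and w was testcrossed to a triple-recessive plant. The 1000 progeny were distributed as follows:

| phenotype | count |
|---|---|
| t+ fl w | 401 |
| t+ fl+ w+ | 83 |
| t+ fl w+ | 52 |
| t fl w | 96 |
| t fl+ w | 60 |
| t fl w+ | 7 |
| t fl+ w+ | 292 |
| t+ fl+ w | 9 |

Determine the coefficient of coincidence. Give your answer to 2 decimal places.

The two most frequent reciprocal classes, t fl+ w+ and t+ fl w, are the parental types, so the F1 was t fl+ w+ / t+ fl w.
The two rarest classes, t fl w+ and t+ fl+ w, are the double crossovers. Comparing them with the parentals, only the fl allele has switched, so fl is the middle locus and the order is t – fl – w.
t–fl: (179 + 16)/1000 = 0.1950; fl–w: (112 + 16)/1000 = 0.1280.
Expected DCO frequency = 0.1950 × 0.1280 ≈ 0.02496; observed = 16/1000 ≈ 0.01600.
Coefficient of coincidence = 0.01600/0.02496 ≈ 0.64.

0.64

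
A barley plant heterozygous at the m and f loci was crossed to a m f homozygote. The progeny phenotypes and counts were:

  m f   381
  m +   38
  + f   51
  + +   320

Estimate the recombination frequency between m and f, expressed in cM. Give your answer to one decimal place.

The two most frequent classes, + + (320) and m f (381), are the parental types, so the F1 was + + / m f.
The recombinant classes are + f and m +: 51 + 38 = 89.
Recombination frequency = 89/790 = 0.1127 ≈ 11.3%, i.e. 11.3 cM.

11.3 cM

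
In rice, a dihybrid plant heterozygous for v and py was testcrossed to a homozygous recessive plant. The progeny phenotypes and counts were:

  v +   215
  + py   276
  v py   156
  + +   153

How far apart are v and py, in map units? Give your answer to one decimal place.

The two most frequent classes, + py (276) and v + (215), are the parental types, so the F1 was + py / v +.
The recombinant classes are + + and v py: 153 + 156 = 309.
Recombination frequency = 309/800 = 0.3862 ≈ 38.6%, i.e. 38.6 map units.

38.6 map units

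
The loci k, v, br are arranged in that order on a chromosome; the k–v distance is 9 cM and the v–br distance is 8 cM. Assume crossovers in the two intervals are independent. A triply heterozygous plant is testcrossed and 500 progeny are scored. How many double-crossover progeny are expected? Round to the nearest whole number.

Map distances give recombination frequencies of 0.090 and 0.080 for the two intervals.
With no interference, expected double-crossover frequency = 0.090 × 0.080 = 0.00720.
Expected number = 0.00720 × 500 = 3.60 ≈ 4.

4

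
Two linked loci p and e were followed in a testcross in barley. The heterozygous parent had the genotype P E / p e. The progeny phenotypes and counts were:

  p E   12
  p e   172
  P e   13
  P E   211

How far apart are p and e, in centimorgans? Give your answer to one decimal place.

6.1 centimorgans

The recombinant classes are P e and p E: 13 + 12 = 25.
Recombination frequency = 25/408 = 0.0613 ≈ 6.1%, i.e. 6.1 centimorgans.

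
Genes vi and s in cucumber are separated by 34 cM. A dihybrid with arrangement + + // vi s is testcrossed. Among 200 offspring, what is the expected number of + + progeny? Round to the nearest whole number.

66

A map distance of 34 cM corresponds to a recombination frequency of 0.340.
The F1 is + + / vi s, so + + is a parental gamete class with expected frequency (1 − r)/2 = 0.660/2 = 0.3300.
Expected number = 0.3300 × 200 = 66.00 ≈ 66.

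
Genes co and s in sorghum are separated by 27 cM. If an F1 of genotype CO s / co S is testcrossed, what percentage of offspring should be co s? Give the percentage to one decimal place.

13.5%

A map distance of 27 cM corresponds to a recombination frequency of 0.270.
The F1 is CO s / co S, so co s is a recombinant gamete class with expected frequency r/2 = 0.270/2 = 0.1350.
That is 0.1350 = 13.5% of the progeny.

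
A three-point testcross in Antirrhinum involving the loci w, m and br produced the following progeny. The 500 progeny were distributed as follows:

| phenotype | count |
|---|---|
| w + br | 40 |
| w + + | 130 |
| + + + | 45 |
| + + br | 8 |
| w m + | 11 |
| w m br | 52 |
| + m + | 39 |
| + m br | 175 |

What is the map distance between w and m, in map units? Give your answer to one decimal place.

The two most frequent reciprocal classes, + m br and w + +, are the parental types, so the F1 was + m br / w + +.
The two rarest classes, + + br and w m +, are the double crossovers. Comparing them with the parentals, only the m allele has switched, so m is the middle locus and the order is w – m – br.
Crossovers in the w–m interval produce the single-crossover classes w m br and + + + (52 + 45 = 97) plus the double crossovers (19).
RF(w–m) = (97 + 19) / 500 = 116/500 = 0.2320 → 23.2 map units.

23.2 map units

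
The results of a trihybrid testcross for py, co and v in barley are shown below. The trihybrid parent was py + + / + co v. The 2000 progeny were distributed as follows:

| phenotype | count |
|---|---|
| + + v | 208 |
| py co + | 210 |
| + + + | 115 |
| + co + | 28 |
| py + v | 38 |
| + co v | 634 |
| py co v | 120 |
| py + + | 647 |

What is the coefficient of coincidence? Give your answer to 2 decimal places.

The two rarest classes, py + v and + co +, are the double crossovers. Comparing them with the parentals, only the v allele has switched, so v is the middle locus and the order is py – v – co.
py–v: (235 + 66)/2000 = 0.1505; v–co: (418 + 66)/2000 = 0.2420.
Expected DCO frequency = 0.1505 × 0.2420 ≈ 0.03642; observed = 66/2000 ≈ 0.03300.
Coefficient of coincidence = 0.03300/0.03642 ≈ 0.91.

0.91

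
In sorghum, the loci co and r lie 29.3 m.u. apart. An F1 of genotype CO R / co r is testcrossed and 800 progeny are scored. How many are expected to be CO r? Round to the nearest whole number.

A map distance of 29.3 m.u. corresponds to a recombination frequency of 0.293.
The F1 is CO R / co r, so CO r is a recombinant gamete class with expected frequency r/2 = 0.293/2 = 0.1465.
Expected number = 0.1465 × 800 = 117.20 ≈ 117.

117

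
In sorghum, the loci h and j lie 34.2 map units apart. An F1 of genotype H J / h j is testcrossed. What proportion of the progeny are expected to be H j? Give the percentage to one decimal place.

17.1%

A map distance of 34.2 map units corresponds to a recombination frequency of 0.342.
The F1 is H J / h j, so H j is a recombinant gamete class with expected frequency r/2 = 0.342/2 = 0.1710.
That is 0.1710 = 17.1% of the progeny.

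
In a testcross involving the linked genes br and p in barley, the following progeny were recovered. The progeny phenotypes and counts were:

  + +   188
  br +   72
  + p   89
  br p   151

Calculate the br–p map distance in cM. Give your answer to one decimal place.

32.2 cM

The two most frequent classes, + + (188) and br p (151), are the parental types, so the F1 was + + / br p.
The recombinant classes are + p and br +: 89 + 72 = 161.
Recombination frequency = 161/500 = 0.3220 ≈ 32.2%, i.e. 32.2 cM.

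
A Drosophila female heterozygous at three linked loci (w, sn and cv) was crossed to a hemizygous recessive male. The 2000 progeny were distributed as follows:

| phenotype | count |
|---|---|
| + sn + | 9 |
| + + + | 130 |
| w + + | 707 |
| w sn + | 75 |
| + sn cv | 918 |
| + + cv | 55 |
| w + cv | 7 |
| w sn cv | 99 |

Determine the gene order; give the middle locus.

cv

The two most frequent reciprocal classes, + sn cv and w + +, are the parental types, so the F1 was + sn cv / w + +.
The two rarest classes, + sn + and w + cv, are the double crossovers. Comparing them with the parentals, only the cv allele has switched, so cv is the middle locus and the order is sn – cv – w.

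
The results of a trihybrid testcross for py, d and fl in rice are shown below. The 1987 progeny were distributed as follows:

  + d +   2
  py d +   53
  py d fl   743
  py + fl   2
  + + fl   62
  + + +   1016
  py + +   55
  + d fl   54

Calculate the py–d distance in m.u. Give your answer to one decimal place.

5.7 m.u.

The two most frequent reciprocal classes, + + + and py d fl, are the parental types, so the F1 was + + + / py d fl.
The two rarest classes, + d + and py + fl, are the double crossovers. Comparing them with the parentals, only the d allele has switched, so d is the middle locus and the order is fl – d – py.
Crossovers in the d–py interval produce the single-crossover classes py + + and + d fl (55 + 54 = 109) plus the double crossovers (4).
RF(d–py) = (109 + 4) / 1987 = 113/1987 = 0.0569 → 5.7 m.u.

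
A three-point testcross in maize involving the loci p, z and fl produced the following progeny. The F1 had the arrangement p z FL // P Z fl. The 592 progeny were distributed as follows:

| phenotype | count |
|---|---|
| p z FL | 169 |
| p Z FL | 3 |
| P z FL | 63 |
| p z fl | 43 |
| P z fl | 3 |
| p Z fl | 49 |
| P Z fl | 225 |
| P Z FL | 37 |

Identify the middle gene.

z

The two rarest classes, p Z FL and P z fl, are the double crossovers. Comparing them with the parentals, only the z allele has switched, so z is the middle locus and the order is fl – z – p.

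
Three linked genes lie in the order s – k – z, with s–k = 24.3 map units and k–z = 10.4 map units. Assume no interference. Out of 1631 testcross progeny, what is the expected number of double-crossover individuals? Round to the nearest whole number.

41

Map distances give recombination frequencies of 0.243 and 0.104 for the two intervals.
With no interference, expected double-crossover frequency = 0.243 × 0.104 = 0.02527.
Expected number = 0.02527 × 1631 = 41.22 ≈ 41.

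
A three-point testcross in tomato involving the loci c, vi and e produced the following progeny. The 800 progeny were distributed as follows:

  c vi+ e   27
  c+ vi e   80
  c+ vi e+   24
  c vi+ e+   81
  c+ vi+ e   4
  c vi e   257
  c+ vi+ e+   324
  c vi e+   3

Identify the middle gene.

e

The two most frequent reciprocal classes, c+ vi+ e+ and c vi e, are the parental types, so the F1 was c+ vi+ e+ / c vi e.
The two rarest classes, c+ vi+ e and c vi e+, are the double crossovers. Comparing them with the parentals, only the e allele has switched, so e is the middle locus and the order is c – e – vi.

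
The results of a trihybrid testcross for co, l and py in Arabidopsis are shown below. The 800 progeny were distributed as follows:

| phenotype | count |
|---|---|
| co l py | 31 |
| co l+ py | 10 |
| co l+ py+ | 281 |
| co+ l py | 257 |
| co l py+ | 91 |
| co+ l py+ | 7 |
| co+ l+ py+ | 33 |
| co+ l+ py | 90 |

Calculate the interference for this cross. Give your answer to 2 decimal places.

The two most frequent reciprocal classes, co+ l py and co l+ py+, are the parental types, so the F1 was co+ l py / co l+ py+.
The two rarest classes, co+ l py+ and co l+ py, are the double crossovers. Comparing them with the parentals, only the py allele has switched, so py is the middle locus and the order is l – py – co.
l–py: (181 + 17)/800 = 0.2475; py–co: (64 + 17)/800 = 0.1013.
Expected DCO frequency = 0.2475 × 0.1013 ≈ 0.02507; observed = 17/800 ≈ 0.02125.
Coefficient of coincidence = 0.02125/0.02507 ≈ 0.85; interference = 1 − 0.85 = 0.15.

0.15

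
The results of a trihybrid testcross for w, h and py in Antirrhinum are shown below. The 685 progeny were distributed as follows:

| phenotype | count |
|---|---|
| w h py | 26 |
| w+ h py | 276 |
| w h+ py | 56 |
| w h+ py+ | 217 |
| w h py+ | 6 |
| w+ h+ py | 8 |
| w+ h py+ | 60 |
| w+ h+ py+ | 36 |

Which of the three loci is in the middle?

The two most frequent reciprocal classes, w h+ py+ and w+ h py, are the parental types, so the F1 was w h+ py+ / w+ h py.
The two rarest classes, w h py+ and w+ h+ py, are the double crossovers. Comparing them with the parentals, only the h allele has switched, so h is the middle locus and the order is w – h – py.

h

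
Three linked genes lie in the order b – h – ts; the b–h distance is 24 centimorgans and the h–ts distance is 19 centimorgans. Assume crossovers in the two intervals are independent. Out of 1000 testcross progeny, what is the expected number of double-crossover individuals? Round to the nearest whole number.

Map distances give recombination frequencies of 0.240 and 0.190 for the two intervals.
With no interference, expected double-crossover frequency = 0.240 × 0.190 = 0.04560.
Expected number = 0.04560 × 1000 = 45.60 ≈ 46.

46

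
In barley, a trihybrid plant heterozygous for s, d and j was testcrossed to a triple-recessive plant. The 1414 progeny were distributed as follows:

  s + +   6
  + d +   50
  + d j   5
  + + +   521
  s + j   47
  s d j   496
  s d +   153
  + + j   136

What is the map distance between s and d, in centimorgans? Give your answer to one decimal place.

7.6 centimorgans

The two most frequent reciprocal classes, s d j and + + +, are the parental types, so the F1 was s d j / + + +.
The two rarest classes, + d j and s + +, are the double crossovers. Comparing them with the parentals, only the s allele has switched, so s is the middle locus and the order is d – s – j.
Crossovers in the d–s interval produce the single-crossover classes s + j and + d + (47 + 50 = 97) plus the double crossovers (11).
RF(d–s) = (97 + 11) / 1414 = 108/1414 = 0.0764 → 7.6 centimorgans.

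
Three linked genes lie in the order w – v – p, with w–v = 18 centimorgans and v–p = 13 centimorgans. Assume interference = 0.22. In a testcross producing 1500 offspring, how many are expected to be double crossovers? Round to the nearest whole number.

27

Map distances give recombination frequencies of 0.180 and 0.130 for the two intervals.
With interference 0.22 (so coincidence = 0.78), expected double-crossover frequency = 0.180 × 0.130 × 0.78 = 0.01825.
Expected number = 0.01825 × 1500 = 27.38 ≈ 27.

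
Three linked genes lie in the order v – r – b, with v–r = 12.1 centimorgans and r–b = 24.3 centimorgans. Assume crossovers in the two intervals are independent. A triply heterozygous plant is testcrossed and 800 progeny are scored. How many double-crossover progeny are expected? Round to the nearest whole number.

24

Map distances give recombination frequencies of 0.121 and 0.243 for the two intervals.
With no interference, expected double-crossover frequency = 0.121 × 0.243 = 0.02940.
Expected number = 0.02940 × 800 = 23.52 ≈ 24.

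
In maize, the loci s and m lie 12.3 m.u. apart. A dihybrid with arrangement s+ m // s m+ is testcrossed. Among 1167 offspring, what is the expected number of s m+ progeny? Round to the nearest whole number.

A map distance of 12.3 m.u. corresponds to a recombination frequency of 0.123.
The F1 is s+ m / s m+, so s m+ is a parental gamete class with expected frequency (1 − r)/2 = 0.877/2 = 0.4385.
Expected number = 0.4385 × 1167 = 511.73 ≈ 512.

512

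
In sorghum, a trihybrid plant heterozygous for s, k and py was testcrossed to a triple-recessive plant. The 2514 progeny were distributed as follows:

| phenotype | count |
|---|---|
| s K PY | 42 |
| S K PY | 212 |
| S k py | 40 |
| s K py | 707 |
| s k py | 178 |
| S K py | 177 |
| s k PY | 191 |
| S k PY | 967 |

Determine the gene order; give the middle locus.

The two most frequent reciprocal classes, S k PY and s K py, are the parental types, so the F1 was S k PY / s K py.
The two rarest classes, S k py and s K PY, are the double crossovers. Comparing them with the parentals, only the py allele has switched, so py is the middle locus and the order is s – py – k.

py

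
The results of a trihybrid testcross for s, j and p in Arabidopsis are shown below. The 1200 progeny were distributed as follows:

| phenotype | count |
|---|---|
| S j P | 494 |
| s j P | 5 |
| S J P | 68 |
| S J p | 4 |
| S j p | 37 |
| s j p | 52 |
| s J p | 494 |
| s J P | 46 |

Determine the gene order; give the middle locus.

s

The two most frequent reciprocal classes, s J p and S j P, are the parental types, so the F1 was s J p / S j P.
The two rarest classes, S J p and s j P, are the double crossovers. Comparing them with the parentals, only the s allele has switched, so s is the middle locus and the order is p – s – j.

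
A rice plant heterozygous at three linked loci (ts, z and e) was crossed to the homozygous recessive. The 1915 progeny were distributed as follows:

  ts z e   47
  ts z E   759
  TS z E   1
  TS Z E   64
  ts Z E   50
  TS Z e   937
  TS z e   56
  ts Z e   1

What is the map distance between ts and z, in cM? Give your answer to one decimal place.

5.6 cM

The two most frequent reciprocal classes, ts z E and TS Z e, are the parental types, so the F1 was ts z E / TS Z e.
The two rarest classes, TS z E and ts Z e, are the double crossovers. Comparing them with the parentals, only the ts allele has switched, so ts is the middle locus and the order is z – ts – e.
Crossovers in the z–ts interval produce the single-crossover classes ts Z E and TS z e (50 + 56 = 106) plus the double crossovers (2).
RF(z–ts) = (106 + 2) / 1915 = 108/1915 = 0.0564 → 5.6 cM.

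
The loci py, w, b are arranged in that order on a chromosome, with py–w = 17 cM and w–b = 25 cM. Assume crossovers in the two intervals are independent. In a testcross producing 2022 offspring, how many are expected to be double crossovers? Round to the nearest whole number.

Map distances give recombination frequencies of 0.170 and 0.250 for the two intervals.
With no interference, expected double-crossover frequency = 0.170 × 0.250 = 0.04250.
Expected number = 0.04250 × 2022 = 85.94 ≈ 86.

86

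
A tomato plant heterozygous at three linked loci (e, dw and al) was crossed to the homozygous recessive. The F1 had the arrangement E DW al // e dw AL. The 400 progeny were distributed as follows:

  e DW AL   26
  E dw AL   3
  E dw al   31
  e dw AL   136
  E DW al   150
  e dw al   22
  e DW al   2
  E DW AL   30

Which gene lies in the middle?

The two rarest classes, e DW al and E dw AL, are the double crossovers. Comparing them with the parentals, only the e allele has switched, so e is the middle locus and the order is dw – e – al.

e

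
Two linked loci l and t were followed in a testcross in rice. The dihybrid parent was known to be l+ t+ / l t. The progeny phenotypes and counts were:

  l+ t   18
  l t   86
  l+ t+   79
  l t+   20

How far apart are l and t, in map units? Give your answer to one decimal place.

18.7 map units

The recombinant classes are l+ t and l t+: 18 + 20 = 38.
Recombination frequency = 38/203 = 0.1872 ≈ 18.7%, i.e. 18.7 map units.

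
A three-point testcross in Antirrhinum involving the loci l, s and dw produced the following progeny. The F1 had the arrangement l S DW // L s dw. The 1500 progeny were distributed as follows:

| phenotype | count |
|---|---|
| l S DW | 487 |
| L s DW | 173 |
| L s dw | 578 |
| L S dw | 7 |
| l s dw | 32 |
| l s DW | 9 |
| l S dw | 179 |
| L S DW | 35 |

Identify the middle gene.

The two rarest classes, l s DW and L S dw, are the double crossovers. Comparing them with the parentals, only the s allele has switched, so s is the middle locus and the order is l – s – dw.

s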